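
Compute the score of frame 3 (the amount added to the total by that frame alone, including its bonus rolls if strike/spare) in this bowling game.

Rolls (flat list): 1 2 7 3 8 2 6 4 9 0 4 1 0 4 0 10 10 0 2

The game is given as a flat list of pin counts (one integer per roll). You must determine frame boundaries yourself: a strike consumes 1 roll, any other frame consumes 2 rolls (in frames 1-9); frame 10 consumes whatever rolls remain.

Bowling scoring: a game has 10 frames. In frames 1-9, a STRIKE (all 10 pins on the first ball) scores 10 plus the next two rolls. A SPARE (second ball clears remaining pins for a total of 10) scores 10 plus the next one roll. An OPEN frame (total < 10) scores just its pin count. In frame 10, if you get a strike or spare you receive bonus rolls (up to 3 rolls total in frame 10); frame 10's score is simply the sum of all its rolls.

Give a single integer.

Answer: 16

Derivation:
Frame 1: OPEN (1+2=3). Cumulative: 3
Frame 2: SPARE (7+3=10). 10 + next roll (8) = 18. Cumulative: 21
Frame 3: SPARE (8+2=10). 10 + next roll (6) = 16. Cumulative: 37
Frame 4: SPARE (6+4=10). 10 + next roll (9) = 19. Cumulative: 56
Frame 5: OPEN (9+0=9). Cumulative: 65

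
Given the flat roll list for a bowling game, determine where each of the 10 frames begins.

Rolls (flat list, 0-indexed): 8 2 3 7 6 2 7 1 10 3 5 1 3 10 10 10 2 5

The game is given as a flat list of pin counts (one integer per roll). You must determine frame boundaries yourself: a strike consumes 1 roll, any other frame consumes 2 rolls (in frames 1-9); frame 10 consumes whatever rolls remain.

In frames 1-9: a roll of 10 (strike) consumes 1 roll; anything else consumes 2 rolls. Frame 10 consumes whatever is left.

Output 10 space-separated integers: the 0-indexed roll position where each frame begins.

Frame 1 starts at roll index 0: rolls=8,2 (sum=10), consumes 2 rolls
Frame 2 starts at roll index 2: rolls=3,7 (sum=10), consumes 2 rolls
Frame 3 starts at roll index 4: rolls=6,2 (sum=8), consumes 2 rolls
Frame 4 starts at roll index 6: rolls=7,1 (sum=8), consumes 2 rolls
Frame 5 starts at roll index 8: roll=10 (strike), consumes 1 roll
Frame 6 starts at roll index 9: rolls=3,5 (sum=8), consumes 2 rolls
Frame 7 starts at roll index 11: rolls=1,3 (sum=4), consumes 2 rolls
Frame 8 starts at roll index 13: roll=10 (strike), consumes 1 roll
Frame 9 starts at roll index 14: roll=10 (strike), consumes 1 roll
Frame 10 starts at roll index 15: 3 remaining rolls

Answer: 0 2 4 6 8 9 11 13 14 15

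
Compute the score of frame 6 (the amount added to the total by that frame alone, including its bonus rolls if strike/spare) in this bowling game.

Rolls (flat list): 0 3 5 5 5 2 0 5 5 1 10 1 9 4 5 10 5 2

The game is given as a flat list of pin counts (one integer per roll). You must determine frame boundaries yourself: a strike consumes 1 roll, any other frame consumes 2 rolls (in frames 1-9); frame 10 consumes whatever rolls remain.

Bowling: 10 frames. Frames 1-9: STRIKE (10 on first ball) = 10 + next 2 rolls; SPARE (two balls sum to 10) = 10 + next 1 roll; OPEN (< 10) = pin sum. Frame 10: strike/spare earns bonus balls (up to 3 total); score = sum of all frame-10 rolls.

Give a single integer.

Frame 1: OPEN (0+3=3). Cumulative: 3
Frame 2: SPARE (5+5=10). 10 + next roll (5) = 15. Cumulative: 18
Frame 3: OPEN (5+2=7). Cumulative: 25
Frame 4: OPEN (0+5=5). Cumulative: 30
Frame 5: OPEN (5+1=6). Cumulative: 36
Frame 6: STRIKE. 10 + next two rolls (1+9) = 20. Cumulative: 56
Frame 7: SPARE (1+9=10). 10 + next roll (4) = 14. Cumulative: 70
Frame 8: OPEN (4+5=9). Cumulative: 79

Answer: 20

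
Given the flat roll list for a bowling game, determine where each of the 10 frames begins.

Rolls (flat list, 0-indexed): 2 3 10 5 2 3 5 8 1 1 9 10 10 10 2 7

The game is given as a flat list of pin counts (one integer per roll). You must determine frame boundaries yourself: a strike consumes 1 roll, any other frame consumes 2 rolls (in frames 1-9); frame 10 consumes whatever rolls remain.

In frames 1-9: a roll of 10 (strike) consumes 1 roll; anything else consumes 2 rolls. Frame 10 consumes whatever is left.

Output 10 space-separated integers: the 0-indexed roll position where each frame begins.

Answer: 0 2 3 5 7 9 11 12 13 14

Derivation:
Frame 1 starts at roll index 0: rolls=2,3 (sum=5), consumes 2 rolls
Frame 2 starts at roll index 2: roll=10 (strike), consumes 1 roll
Frame 3 starts at roll index 3: rolls=5,2 (sum=7), consumes 2 rolls
Frame 4 starts at roll index 5: rolls=3,5 (sum=8), consumes 2 rolls
Frame 5 starts at roll index 7: rolls=8,1 (sum=9), consumes 2 rolls
Frame 6 starts at roll index 9: rolls=1,9 (sum=10), consumes 2 rolls
Frame 7 starts at roll index 11: roll=10 (strike), consumes 1 roll
Frame 8 starts at roll index 12: roll=10 (strike), consumes 1 roll
Frame 9 starts at roll index 13: roll=10 (strike), consumes 1 roll
Frame 10 starts at roll index 14: 2 remaining rolls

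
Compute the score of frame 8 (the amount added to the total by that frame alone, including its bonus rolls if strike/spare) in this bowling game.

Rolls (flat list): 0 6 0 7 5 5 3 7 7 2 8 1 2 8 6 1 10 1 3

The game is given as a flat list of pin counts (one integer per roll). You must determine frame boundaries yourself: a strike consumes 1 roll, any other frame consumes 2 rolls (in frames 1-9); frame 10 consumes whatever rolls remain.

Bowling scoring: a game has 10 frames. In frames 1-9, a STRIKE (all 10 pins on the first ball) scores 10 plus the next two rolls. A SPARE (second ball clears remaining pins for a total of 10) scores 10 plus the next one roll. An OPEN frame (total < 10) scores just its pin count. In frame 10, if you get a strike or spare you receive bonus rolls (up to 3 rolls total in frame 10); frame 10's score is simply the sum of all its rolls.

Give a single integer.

Frame 1: OPEN (0+6=6). Cumulative: 6
Frame 2: OPEN (0+7=7). Cumulative: 13
Frame 3: SPARE (5+5=10). 10 + next roll (3) = 13. Cumulative: 26
Frame 4: SPARE (3+7=10). 10 + next roll (7) = 17. Cumulative: 43
Frame 5: OPEN (7+2=9). Cumulative: 52
Frame 6: OPEN (8+1=9). Cumulative: 61
Frame 7: SPARE (2+8=10). 10 + next roll (6) = 16. Cumulative: 77
Frame 8: OPEN (6+1=7). Cumulative: 84
Frame 9: STRIKE. 10 + next two rolls (1+3) = 14. Cumulative: 98
Frame 10: OPEN. Sum of all frame-10 rolls (1+3) = 4. Cumulative: 102

Answer: 7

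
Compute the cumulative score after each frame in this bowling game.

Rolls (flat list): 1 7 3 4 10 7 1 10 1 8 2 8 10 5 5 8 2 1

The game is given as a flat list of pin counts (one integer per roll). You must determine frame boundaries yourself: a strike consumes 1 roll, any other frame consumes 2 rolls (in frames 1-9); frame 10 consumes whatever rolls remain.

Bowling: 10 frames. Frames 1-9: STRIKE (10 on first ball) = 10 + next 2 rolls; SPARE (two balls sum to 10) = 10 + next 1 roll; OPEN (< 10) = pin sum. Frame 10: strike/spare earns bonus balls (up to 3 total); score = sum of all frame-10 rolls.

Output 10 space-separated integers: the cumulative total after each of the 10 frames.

Answer: 8 15 33 41 60 69 89 109 127 138

Derivation:
Frame 1: OPEN (1+7=8). Cumulative: 8
Frame 2: OPEN (3+4=7). Cumulative: 15
Frame 3: STRIKE. 10 + next two rolls (7+1) = 18. Cumulative: 33
Frame 4: OPEN (7+1=8). Cumulative: 41
Frame 5: STRIKE. 10 + next two rolls (1+8) = 19. Cumulative: 60
Frame 6: OPEN (1+8=9). Cumulative: 69
Frame 7: SPARE (2+8=10). 10 + next roll (10) = 20. Cumulative: 89
Frame 8: STRIKE. 10 + next two rolls (5+5) = 20. Cumulative: 109
Frame 9: SPARE (5+5=10). 10 + next roll (8) = 18. Cumulative: 127
Frame 10: SPARE. Sum of all frame-10 rolls (8+2+1) = 11. Cumulative: 138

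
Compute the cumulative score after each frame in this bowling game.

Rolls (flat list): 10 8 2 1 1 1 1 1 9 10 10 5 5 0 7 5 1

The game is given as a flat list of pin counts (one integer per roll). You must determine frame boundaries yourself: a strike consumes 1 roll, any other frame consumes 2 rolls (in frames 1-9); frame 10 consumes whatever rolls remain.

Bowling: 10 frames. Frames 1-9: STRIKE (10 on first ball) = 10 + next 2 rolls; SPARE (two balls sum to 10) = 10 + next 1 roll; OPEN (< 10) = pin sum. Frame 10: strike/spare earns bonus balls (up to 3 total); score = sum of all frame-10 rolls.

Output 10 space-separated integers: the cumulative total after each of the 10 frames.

Answer: 20 31 33 35 55 80 100 110 117 123

Derivation:
Frame 1: STRIKE. 10 + next two rolls (8+2) = 20. Cumulative: 20
Frame 2: SPARE (8+2=10). 10 + next roll (1) = 11. Cumulative: 31
Frame 3: OPEN (1+1=2). Cumulative: 33
Frame 4: OPEN (1+1=2). Cumulative: 35
Frame 5: SPARE (1+9=10). 10 + next roll (10) = 20. Cumulative: 55
Frame 6: STRIKE. 10 + next two rolls (10+5) = 25. Cumulative: 80
Frame 7: STRIKE. 10 + next two rolls (5+5) = 20. Cumulative: 100
Frame 8: SPARE (5+5=10). 10 + next roll (0) = 10. Cumulative: 110
Frame 9: OPEN (0+7=7). Cumulative: 117
Frame 10: OPEN. Sum of all frame-10 rolls (5+1) = 6. Cumulative: 123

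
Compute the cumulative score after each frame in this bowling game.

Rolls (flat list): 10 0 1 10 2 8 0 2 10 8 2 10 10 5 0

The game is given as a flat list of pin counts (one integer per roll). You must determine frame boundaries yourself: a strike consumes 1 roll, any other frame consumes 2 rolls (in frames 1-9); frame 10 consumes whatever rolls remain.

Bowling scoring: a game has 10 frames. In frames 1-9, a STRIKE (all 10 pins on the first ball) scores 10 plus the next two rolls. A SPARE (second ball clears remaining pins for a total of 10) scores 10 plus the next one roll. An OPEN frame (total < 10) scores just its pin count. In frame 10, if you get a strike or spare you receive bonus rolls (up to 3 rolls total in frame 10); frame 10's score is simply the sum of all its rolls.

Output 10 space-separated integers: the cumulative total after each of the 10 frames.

Frame 1: STRIKE. 10 + next two rolls (0+1) = 11. Cumulative: 11
Frame 2: OPEN (0+1=1). Cumulative: 12
Frame 3: STRIKE. 10 + next two rolls (2+8) = 20. Cumulative: 32
Frame 4: SPARE (2+8=10). 10 + next roll (0) = 10. Cumulative: 42
Frame 5: OPEN (0+2=2). Cumulative: 44
Frame 6: STRIKE. 10 + next two rolls (8+2) = 20. Cumulative: 64
Frame 7: SPARE (8+2=10). 10 + next roll (10) = 20. Cumulative: 84
Frame 8: STRIKE. 10 + next two rolls (10+5) = 25. Cumulative: 109
Frame 9: STRIKE. 10 + next two rolls (5+0) = 15. Cumulative: 124
Frame 10: OPEN. Sum of all frame-10 rolls (5+0) = 5. Cumulative: 129

Answer: 11 12 32 42 44 64 84 109 124 129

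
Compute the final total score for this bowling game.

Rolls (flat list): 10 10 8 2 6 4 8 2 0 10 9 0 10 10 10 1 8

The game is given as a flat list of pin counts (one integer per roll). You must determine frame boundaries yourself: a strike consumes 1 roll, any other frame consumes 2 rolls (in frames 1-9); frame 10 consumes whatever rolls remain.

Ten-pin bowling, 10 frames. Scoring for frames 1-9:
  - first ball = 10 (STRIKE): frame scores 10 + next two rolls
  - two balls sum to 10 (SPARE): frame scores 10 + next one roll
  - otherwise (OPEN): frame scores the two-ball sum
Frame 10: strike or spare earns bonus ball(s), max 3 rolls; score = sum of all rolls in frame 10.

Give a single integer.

Answer: 190

Derivation:
Frame 1: STRIKE. 10 + next two rolls (10+8) = 28. Cumulative: 28
Frame 2: STRIKE. 10 + next two rolls (8+2) = 20. Cumulative: 48
Frame 3: SPARE (8+2=10). 10 + next roll (6) = 16. Cumulative: 64
Frame 4: SPARE (6+4=10). 10 + next roll (8) = 18. Cumulative: 82
Frame 5: SPARE (8+2=10). 10 + next roll (0) = 10. Cumulative: 92
Frame 6: SPARE (0+10=10). 10 + next roll (9) = 19. Cumulative: 111
Frame 7: OPEN (9+0=9). Cumulative: 120
Frame 8: STRIKE. 10 + next two rolls (10+10) = 30. Cumulative: 150
Frame 9: STRIKE. 10 + next two rolls (10+1) = 21. Cumulative: 171
Frame 10: STRIKE. Sum of all frame-10 rolls (10+1+8) = 19. Cumulative: 190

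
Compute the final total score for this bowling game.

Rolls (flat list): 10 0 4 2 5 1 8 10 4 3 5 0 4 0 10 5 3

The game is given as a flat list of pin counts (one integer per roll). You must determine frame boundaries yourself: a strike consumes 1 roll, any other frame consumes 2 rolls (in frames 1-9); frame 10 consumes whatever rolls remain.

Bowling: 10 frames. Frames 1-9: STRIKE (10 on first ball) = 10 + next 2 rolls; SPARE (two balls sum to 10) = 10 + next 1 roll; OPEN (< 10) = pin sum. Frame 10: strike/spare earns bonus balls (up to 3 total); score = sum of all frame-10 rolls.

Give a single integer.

Frame 1: STRIKE. 10 + next two rolls (0+4) = 14. Cumulative: 14
Frame 2: OPEN (0+4=4). Cumulative: 18
Frame 3: OPEN (2+5=7). Cumulative: 25
Frame 4: OPEN (1+8=9). Cumulative: 34
Frame 5: STRIKE. 10 + next two rolls (4+3) = 17. Cumulative: 51
Frame 6: OPEN (4+3=7). Cumulative: 58
Frame 7: OPEN (5+0=5). Cumulative: 63
Frame 8: OPEN (4+0=4). Cumulative: 67
Frame 9: STRIKE. 10 + next two rolls (5+3) = 18. Cumulative: 85
Frame 10: OPEN. Sum of all frame-10 rolls (5+3) = 8. Cumulative: 93

Answer: 93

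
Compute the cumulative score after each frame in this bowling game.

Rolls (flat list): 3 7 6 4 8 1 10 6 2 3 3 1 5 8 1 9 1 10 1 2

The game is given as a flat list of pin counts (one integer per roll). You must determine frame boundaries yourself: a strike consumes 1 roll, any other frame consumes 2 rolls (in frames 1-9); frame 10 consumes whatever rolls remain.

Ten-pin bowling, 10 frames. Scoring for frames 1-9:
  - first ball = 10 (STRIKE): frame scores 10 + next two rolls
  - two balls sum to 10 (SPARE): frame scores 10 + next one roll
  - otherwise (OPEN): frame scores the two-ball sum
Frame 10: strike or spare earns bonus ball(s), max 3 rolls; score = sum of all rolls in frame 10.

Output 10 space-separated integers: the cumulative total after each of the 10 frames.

Frame 1: SPARE (3+7=10). 10 + next roll (6) = 16. Cumulative: 16
Frame 2: SPARE (6+4=10). 10 + next roll (8) = 18. Cumulative: 34
Frame 3: OPEN (8+1=9). Cumulative: 43
Frame 4: STRIKE. 10 + next two rolls (6+2) = 18. Cumulative: 61
Frame 5: OPEN (6+2=8). Cumulative: 69
Frame 6: OPEN (3+3=6). Cumulative: 75
Frame 7: OPEN (1+5=6). Cumulative: 81
Frame 8: OPEN (8+1=9). Cumulative: 90
Frame 9: SPARE (9+1=10). 10 + next roll (10) = 20. Cumulative: 110
Frame 10: STRIKE. Sum of all frame-10 rolls (10+1+2) = 13. Cumulative: 123

Answer: 16 34 43 61 69 75 81 90 110 123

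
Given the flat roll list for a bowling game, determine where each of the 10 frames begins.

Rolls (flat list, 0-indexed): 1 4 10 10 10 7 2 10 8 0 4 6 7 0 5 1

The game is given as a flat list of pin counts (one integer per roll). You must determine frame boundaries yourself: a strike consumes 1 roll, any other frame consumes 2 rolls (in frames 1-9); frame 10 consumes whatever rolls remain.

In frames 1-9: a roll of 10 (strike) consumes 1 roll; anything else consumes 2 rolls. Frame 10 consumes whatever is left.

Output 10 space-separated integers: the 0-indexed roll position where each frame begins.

Frame 1 starts at roll index 0: rolls=1,4 (sum=5), consumes 2 rolls
Frame 2 starts at roll index 2: roll=10 (strike), consumes 1 roll
Frame 3 starts at roll index 3: roll=10 (strike), consumes 1 roll
Frame 4 starts at roll index 4: roll=10 (strike), consumes 1 roll
Frame 5 starts at roll index 5: rolls=7,2 (sum=9), consumes 2 rolls
Frame 6 starts at roll index 7: roll=10 (strike), consumes 1 roll
Frame 7 starts at roll index 8: rolls=8,0 (sum=8), consumes 2 rolls
Frame 8 starts at roll index 10: rolls=4,6 (sum=10), consumes 2 rolls
Frame 9 starts at roll index 12: rolls=7,0 (sum=7), consumes 2 rolls
Frame 10 starts at roll index 14: 2 remaining rolls

Answer: 0 2 3 4 5 7 8 10 12 14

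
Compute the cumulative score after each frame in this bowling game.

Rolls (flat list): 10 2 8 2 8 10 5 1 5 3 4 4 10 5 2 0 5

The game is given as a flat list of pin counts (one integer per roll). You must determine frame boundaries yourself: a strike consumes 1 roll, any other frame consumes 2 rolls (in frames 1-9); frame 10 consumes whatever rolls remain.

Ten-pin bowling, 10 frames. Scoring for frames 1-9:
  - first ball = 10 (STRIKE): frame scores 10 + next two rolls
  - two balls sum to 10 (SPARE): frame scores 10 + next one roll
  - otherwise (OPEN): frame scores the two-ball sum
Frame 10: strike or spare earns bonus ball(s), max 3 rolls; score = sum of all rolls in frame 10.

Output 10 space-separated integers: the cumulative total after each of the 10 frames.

Answer: 20 32 52 68 74 82 90 107 114 119

Derivation:
Frame 1: STRIKE. 10 + next two rolls (2+8) = 20. Cumulative: 20
Frame 2: SPARE (2+8=10). 10 + next roll (2) = 12. Cumulative: 32
Frame 3: SPARE (2+8=10). 10 + next roll (10) = 20. Cumulative: 52
Frame 4: STRIKE. 10 + next two rolls (5+1) = 16. Cumulative: 68
Frame 5: OPEN (5+1=6). Cumulative: 74
Frame 6: OPEN (5+3=8). Cumulative: 82
Frame 7: OPEN (4+4=8). Cumulative: 90
Frame 8: STRIKE. 10 + next two rolls (5+2) = 17. Cumulative: 107
Frame 9: OPEN (5+2=7). Cumulative: 114
Frame 10: OPEN. Sum of all frame-10 rolls (0+5) = 5. Cumulative: 119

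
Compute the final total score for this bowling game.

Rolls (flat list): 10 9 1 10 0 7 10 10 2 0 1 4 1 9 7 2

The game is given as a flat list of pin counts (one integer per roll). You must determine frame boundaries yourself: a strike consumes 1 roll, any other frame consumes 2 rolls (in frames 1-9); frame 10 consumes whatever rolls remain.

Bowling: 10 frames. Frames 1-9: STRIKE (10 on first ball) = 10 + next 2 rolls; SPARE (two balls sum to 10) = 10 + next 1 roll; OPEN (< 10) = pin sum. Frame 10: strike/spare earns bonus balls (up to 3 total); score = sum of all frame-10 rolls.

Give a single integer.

Answer: 131

Derivation:
Frame 1: STRIKE. 10 + next two rolls (9+1) = 20. Cumulative: 20
Frame 2: SPARE (9+1=10). 10 + next roll (10) = 20. Cumulative: 40
Frame 3: STRIKE. 10 + next two rolls (0+7) = 17. Cumulative: 57
Frame 4: OPEN (0+7=7). Cumulative: 64
Frame 5: STRIKE. 10 + next two rolls (10+2) = 22. Cumulative: 86
Frame 6: STRIKE. 10 + next two rolls (2+0) = 12. Cumulative: 98
Frame 7: OPEN (2+0=2). Cumulative: 100
Frame 8: OPEN (1+4=5). Cumulative: 105
Frame 9: SPARE (1+9=10). 10 + next roll (7) = 17. Cumulative: 122
Frame 10: OPEN. Sum of all frame-10 rolls (7+2) = 9. Cumulative: 131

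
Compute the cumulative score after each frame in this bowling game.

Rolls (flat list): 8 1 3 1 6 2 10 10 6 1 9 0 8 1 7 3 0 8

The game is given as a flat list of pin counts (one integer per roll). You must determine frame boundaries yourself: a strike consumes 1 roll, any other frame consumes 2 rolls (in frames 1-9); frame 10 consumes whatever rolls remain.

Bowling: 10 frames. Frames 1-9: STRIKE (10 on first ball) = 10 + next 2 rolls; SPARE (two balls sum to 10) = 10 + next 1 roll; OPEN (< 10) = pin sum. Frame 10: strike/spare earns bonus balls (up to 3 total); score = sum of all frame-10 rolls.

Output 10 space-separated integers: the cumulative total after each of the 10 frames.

Frame 1: OPEN (8+1=9). Cumulative: 9
Frame 2: OPEN (3+1=4). Cumulative: 13
Frame 3: OPEN (6+2=8). Cumulative: 21
Frame 4: STRIKE. 10 + next two rolls (10+6) = 26. Cumulative: 47
Frame 5: STRIKE. 10 + next two rolls (6+1) = 17. Cumulative: 64
Frame 6: OPEN (6+1=7). Cumulative: 71
Frame 7: OPEN (9+0=9). Cumulative: 80
Frame 8: OPEN (8+1=9). Cumulative: 89
Frame 9: SPARE (7+3=10). 10 + next roll (0) = 10. Cumulative: 99
Frame 10: OPEN. Sum of all frame-10 rolls (0+8) = 8. Cumulative: 107

Answer: 9 13 21 47 64 71 80 89 99 107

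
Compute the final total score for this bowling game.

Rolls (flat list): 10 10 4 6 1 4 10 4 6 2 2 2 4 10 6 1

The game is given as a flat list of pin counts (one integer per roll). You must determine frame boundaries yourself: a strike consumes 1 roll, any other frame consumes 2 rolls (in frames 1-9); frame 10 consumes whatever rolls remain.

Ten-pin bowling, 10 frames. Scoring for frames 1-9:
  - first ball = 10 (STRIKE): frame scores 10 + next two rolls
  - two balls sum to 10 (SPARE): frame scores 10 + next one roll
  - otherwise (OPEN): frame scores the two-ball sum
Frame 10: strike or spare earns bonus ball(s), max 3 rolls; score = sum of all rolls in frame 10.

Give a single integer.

Frame 1: STRIKE. 10 + next two rolls (10+4) = 24. Cumulative: 24
Frame 2: STRIKE. 10 + next two rolls (4+6) = 20. Cumulative: 44
Frame 3: SPARE (4+6=10). 10 + next roll (1) = 11. Cumulative: 55
Frame 4: OPEN (1+4=5). Cumulative: 60
Frame 5: STRIKE. 10 + next two rolls (4+6) = 20. Cumulative: 80
Frame 6: SPARE (4+6=10). 10 + next roll (2) = 12. Cumulative: 92
Frame 7: OPEN (2+2=4). Cumulative: 96
Frame 8: OPEN (2+4=6). Cumulative: 102
Frame 9: STRIKE. 10 + next two rolls (6+1) = 17. Cumulative: 119
Frame 10: OPEN. Sum of all frame-10 rolls (6+1) = 7. Cumulative: 126

Answer: 126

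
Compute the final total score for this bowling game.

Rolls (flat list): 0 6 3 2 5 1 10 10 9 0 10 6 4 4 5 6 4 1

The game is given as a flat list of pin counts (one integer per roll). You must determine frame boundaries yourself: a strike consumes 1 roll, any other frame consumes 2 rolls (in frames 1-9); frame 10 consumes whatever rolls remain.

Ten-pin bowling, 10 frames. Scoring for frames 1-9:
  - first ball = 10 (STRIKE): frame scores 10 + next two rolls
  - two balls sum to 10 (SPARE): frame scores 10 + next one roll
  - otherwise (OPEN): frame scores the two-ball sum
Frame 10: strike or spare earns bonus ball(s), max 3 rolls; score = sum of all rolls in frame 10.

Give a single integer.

Frame 1: OPEN (0+6=6). Cumulative: 6
Frame 2: OPEN (3+2=5). Cumulative: 11
Frame 3: OPEN (5+1=6). Cumulative: 17
Frame 4: STRIKE. 10 + next two rolls (10+9) = 29. Cumulative: 46
Frame 5: STRIKE. 10 + next two rolls (9+0) = 19. Cumulative: 65
Frame 6: OPEN (9+0=9). Cumulative: 74
Frame 7: STRIKE. 10 + next two rolls (6+4) = 20. Cumulative: 94
Frame 8: SPARE (6+4=10). 10 + next roll (4) = 14. Cumulative: 108
Frame 9: OPEN (4+5=9). Cumulative: 117
Frame 10: SPARE. Sum of all frame-10 rolls (6+4+1) = 11. Cumulative: 128

Answer: 128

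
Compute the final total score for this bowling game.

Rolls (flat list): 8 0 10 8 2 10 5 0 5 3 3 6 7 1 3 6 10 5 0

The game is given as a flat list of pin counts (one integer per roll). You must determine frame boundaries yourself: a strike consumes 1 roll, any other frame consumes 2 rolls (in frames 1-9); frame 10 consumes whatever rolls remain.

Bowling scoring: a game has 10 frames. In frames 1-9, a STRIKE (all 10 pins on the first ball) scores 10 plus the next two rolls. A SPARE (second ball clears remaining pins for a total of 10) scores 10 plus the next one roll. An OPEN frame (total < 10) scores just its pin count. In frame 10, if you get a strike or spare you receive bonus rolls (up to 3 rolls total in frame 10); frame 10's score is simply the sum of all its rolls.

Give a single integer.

Answer: 117

Derivation:
Frame 1: OPEN (8+0=8). Cumulative: 8
Frame 2: STRIKE. 10 + next two rolls (8+2) = 20. Cumulative: 28
Frame 3: SPARE (8+2=10). 10 + next roll (10) = 20. Cumulative: 48
Frame 4: STRIKE. 10 + next two rolls (5+0) = 15. Cumulative: 63
Frame 5: OPEN (5+0=5). Cumulative: 68
Frame 6: OPEN (5+3=8). Cumulative: 76
Frame 7: OPEN (3+6=9). Cumulative: 85
Frame 8: OPEN (7+1=8). Cumulative: 93
Frame 9: OPEN (3+6=9). Cumulative: 102
Frame 10: STRIKE. Sum of all frame-10 rolls (10+5+0) = 15. Cumulative: 117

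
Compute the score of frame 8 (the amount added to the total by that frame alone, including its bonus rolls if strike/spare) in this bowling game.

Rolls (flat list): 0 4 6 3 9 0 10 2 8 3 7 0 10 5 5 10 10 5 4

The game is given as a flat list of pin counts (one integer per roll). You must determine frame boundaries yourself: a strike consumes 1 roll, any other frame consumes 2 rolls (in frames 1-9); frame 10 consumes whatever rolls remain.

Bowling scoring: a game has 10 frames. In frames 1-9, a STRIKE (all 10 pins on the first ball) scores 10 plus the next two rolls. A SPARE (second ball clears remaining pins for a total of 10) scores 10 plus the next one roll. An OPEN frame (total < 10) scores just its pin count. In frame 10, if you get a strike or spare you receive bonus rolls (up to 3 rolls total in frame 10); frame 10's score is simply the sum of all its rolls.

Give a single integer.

Frame 1: OPEN (0+4=4). Cumulative: 4
Frame 2: OPEN (6+3=9). Cumulative: 13
Frame 3: OPEN (9+0=9). Cumulative: 22
Frame 4: STRIKE. 10 + next two rolls (2+8) = 20. Cumulative: 42
Frame 5: SPARE (2+8=10). 10 + next roll (3) = 13. Cumulative: 55
Frame 6: SPARE (3+7=10). 10 + next roll (0) = 10. Cumulative: 65
Frame 7: SPARE (0+10=10). 10 + next roll (5) = 15. Cumulative: 80
Frame 8: SPARE (5+5=10). 10 + next roll (10) = 20. Cumulative: 100
Frame 9: STRIKE. 10 + next two rolls (10+5) = 25. Cumulative: 125
Frame 10: STRIKE. Sum of all frame-10 rolls (10+5+4) = 19. Cumulative: 144

Answer: 20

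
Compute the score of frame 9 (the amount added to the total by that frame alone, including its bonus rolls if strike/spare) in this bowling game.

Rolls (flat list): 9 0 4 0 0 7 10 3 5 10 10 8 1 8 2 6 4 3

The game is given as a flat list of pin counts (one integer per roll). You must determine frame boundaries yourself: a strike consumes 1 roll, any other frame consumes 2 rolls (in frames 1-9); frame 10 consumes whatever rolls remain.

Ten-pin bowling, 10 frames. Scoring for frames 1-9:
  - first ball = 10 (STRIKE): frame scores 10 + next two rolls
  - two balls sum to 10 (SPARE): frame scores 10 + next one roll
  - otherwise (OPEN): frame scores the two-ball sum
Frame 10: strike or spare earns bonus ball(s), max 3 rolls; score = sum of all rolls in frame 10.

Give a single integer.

Answer: 16

Derivation:
Frame 1: OPEN (9+0=9). Cumulative: 9
Frame 2: OPEN (4+0=4). Cumulative: 13
Frame 3: OPEN (0+7=7). Cumulative: 20
Frame 4: STRIKE. 10 + next two rolls (3+5) = 18. Cumulative: 38
Frame 5: OPEN (3+5=8). Cumulative: 46
Frame 6: STRIKE. 10 + next two rolls (10+8) = 28. Cumulative: 74
Frame 7: STRIKE. 10 + next two rolls (8+1) = 19. Cumulative: 93
Frame 8: OPEN (8+1=9). Cumulative: 102
Frame 9: SPARE (8+2=10). 10 + next roll (6) = 16. Cumulative: 118
Frame 10: SPARE. Sum of all frame-10 rolls (6+4+3) = 13. Cumulative: 131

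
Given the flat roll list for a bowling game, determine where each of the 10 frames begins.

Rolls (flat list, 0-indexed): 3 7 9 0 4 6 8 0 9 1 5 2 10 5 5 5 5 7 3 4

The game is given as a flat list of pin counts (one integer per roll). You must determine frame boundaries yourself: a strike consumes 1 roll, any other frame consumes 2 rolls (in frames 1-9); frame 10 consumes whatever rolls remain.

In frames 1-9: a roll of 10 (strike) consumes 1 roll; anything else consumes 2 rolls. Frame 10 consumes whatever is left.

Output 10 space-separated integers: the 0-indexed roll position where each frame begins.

Frame 1 starts at roll index 0: rolls=3,7 (sum=10), consumes 2 rolls
Frame 2 starts at roll index 2: rolls=9,0 (sum=9), consumes 2 rolls
Frame 3 starts at roll index 4: rolls=4,6 (sum=10), consumes 2 rolls
Frame 4 starts at roll index 6: rolls=8,0 (sum=8), consumes 2 rolls
Frame 5 starts at roll index 8: rolls=9,1 (sum=10), consumes 2 rolls
Frame 6 starts at roll index 10: rolls=5,2 (sum=7), consumes 2 rolls
Frame 7 starts at roll index 12: roll=10 (strike), consumes 1 roll
Frame 8 starts at roll index 13: rolls=5,5 (sum=10), consumes 2 rolls
Frame 9 starts at roll index 15: rolls=5,5 (sum=10), consumes 2 rolls
Frame 10 starts at roll index 17: 3 remaining rolls

Answer: 0 2 4 6 8 10 12 13 15 17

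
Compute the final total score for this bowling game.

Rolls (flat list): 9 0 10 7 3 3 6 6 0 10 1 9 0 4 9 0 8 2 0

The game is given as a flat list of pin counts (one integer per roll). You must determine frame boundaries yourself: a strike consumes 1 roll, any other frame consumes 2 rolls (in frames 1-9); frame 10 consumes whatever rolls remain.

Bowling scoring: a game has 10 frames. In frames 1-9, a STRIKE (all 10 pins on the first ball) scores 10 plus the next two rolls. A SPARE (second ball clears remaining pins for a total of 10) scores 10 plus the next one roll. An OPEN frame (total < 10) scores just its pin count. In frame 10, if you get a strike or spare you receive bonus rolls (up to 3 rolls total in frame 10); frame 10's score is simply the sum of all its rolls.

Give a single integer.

Answer: 110

Derivation:
Frame 1: OPEN (9+0=9). Cumulative: 9
Frame 2: STRIKE. 10 + next two rolls (7+3) = 20. Cumulative: 29
Frame 3: SPARE (7+3=10). 10 + next roll (3) = 13. Cumulative: 42
Frame 4: OPEN (3+6=9). Cumulative: 51
Frame 5: OPEN (6+0=6). Cumulative: 57
Frame 6: STRIKE. 10 + next two rolls (1+9) = 20. Cumulative: 77
Frame 7: SPARE (1+9=10). 10 + next roll (0) = 10. Cumulative: 87
Frame 8: OPEN (0+4=4). Cumulative: 91
Frame 9: OPEN (9+0=9). Cumulative: 100
Frame 10: SPARE. Sum of all frame-10 rolls (8+2+0) = 10. Cumulative: 110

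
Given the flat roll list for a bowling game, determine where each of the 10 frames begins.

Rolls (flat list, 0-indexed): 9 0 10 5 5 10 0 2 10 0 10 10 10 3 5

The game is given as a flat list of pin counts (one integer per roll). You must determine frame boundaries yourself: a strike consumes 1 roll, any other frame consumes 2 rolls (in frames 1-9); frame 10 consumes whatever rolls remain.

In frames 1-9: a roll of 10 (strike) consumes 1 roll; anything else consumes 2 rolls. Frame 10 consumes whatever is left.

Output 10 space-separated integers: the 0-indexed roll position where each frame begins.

Frame 1 starts at roll index 0: rolls=9,0 (sum=9), consumes 2 rolls
Frame 2 starts at roll index 2: roll=10 (strike), consumes 1 roll
Frame 3 starts at roll index 3: rolls=5,5 (sum=10), consumes 2 rolls
Frame 4 starts at roll index 5: roll=10 (strike), consumes 1 roll
Frame 5 starts at roll index 6: rolls=0,2 (sum=2), consumes 2 rolls
Frame 6 starts at roll index 8: roll=10 (strike), consumes 1 roll
Frame 7 starts at roll index 9: rolls=0,10 (sum=10), consumes 2 rolls
Frame 8 starts at roll index 11: roll=10 (strike), consumes 1 roll
Frame 9 starts at roll index 12: roll=10 (strike), consumes 1 roll
Frame 10 starts at roll index 13: 2 remaining rolls

Answer: 0 2 3 5 6 8 9 11 12 13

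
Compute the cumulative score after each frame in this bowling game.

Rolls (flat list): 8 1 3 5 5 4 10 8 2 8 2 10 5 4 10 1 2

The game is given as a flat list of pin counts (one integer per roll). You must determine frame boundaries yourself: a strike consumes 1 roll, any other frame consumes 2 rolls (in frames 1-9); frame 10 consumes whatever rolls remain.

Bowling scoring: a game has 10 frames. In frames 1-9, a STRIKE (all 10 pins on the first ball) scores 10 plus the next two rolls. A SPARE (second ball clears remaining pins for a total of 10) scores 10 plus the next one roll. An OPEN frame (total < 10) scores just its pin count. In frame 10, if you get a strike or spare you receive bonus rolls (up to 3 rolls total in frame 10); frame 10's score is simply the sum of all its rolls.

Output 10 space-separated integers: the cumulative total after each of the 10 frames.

Answer: 9 17 26 46 64 84 103 112 125 128

Derivation:
Frame 1: OPEN (8+1=9). Cumulative: 9
Frame 2: OPEN (3+5=8). Cumulative: 17
Frame 3: OPEN (5+4=9). Cumulative: 26
Frame 4: STRIKE. 10 + next two rolls (8+2) = 20. Cumulative: 46
Frame 5: SPARE (8+2=10). 10 + next roll (8) = 18. Cumulative: 64
Frame 6: SPARE (8+2=10). 10 + next roll (10) = 20. Cumulative: 84
Frame 7: STRIKE. 10 + next two rolls (5+4) = 19. Cumulative: 103
Frame 8: OPEN (5+4=9). Cumulative: 112
Frame 9: STRIKE. 10 + next two rolls (1+2) = 13. Cumulative: 125
Frame 10: OPEN. Sum of all frame-10 rolls (1+2) = 3. Cumulative: 128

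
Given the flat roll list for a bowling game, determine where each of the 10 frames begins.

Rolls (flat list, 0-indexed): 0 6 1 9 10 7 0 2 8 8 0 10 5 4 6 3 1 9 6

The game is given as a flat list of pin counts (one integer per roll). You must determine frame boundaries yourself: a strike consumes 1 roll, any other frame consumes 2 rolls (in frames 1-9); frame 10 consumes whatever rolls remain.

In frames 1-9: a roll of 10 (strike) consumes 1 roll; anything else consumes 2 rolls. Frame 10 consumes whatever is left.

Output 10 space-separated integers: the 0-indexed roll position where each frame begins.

Frame 1 starts at roll index 0: rolls=0,6 (sum=6), consumes 2 rolls
Frame 2 starts at roll index 2: rolls=1,9 (sum=10), consumes 2 rolls
Frame 3 starts at roll index 4: roll=10 (strike), consumes 1 roll
Frame 4 starts at roll index 5: rolls=7,0 (sum=7), consumes 2 rolls
Frame 5 starts at roll index 7: rolls=2,8 (sum=10), consumes 2 rolls
Frame 6 starts at roll index 9: rolls=8,0 (sum=8), consumes 2 rolls
Frame 7 starts at roll index 11: roll=10 (strike), consumes 1 roll
Frame 8 starts at roll index 12: rolls=5,4 (sum=9), consumes 2 rolls
Frame 9 starts at roll index 14: rolls=6,3 (sum=9), consumes 2 rolls
Frame 10 starts at roll index 16: 3 remaining rolls

Answer: 0 2 4 5 7 9 11 12 14 16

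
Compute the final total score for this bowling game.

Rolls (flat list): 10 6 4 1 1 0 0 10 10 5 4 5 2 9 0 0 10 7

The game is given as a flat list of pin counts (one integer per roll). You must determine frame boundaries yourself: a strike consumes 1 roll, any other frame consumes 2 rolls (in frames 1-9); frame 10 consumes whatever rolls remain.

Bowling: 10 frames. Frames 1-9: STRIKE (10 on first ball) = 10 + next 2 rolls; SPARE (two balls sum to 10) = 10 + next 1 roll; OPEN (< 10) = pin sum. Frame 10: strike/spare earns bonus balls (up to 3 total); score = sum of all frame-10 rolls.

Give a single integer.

Answer: 119

Derivation:
Frame 1: STRIKE. 10 + next two rolls (6+4) = 20. Cumulative: 20
Frame 2: SPARE (6+4=10). 10 + next roll (1) = 11. Cumulative: 31
Frame 3: OPEN (1+1=2). Cumulative: 33
Frame 4: OPEN (0+0=0). Cumulative: 33
Frame 5: STRIKE. 10 + next two rolls (10+5) = 25. Cumulative: 58
Frame 6: STRIKE. 10 + next two rolls (5+4) = 19. Cumulative: 77
Frame 7: OPEN (5+4=9). Cumulative: 86
Frame 8: OPEN (5+2=7). Cumulative: 93
Frame 9: OPEN (9+0=9). Cumulative: 102
Frame 10: SPARE. Sum of all frame-10 rolls (0+10+7) = 17. Cumulative: 119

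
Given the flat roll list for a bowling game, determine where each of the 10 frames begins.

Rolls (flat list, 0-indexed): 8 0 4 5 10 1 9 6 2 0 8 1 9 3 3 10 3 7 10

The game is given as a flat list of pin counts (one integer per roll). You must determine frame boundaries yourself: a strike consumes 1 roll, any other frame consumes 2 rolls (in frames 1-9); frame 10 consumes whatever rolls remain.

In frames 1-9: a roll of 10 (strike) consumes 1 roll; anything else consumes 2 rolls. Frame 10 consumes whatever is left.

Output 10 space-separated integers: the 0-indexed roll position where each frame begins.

Frame 1 starts at roll index 0: rolls=8,0 (sum=8), consumes 2 rolls
Frame 2 starts at roll index 2: rolls=4,5 (sum=9), consumes 2 rolls
Frame 3 starts at roll index 4: roll=10 (strike), consumes 1 roll
Frame 4 starts at roll index 5: rolls=1,9 (sum=10), consumes 2 rolls
Frame 5 starts at roll index 7: rolls=6,2 (sum=8), consumes 2 rolls
Frame 6 starts at roll index 9: rolls=0,8 (sum=8), consumes 2 rolls
Frame 7 starts at roll index 11: rolls=1,9 (sum=10), consumes 2 rolls
Frame 8 starts at roll index 13: rolls=3,3 (sum=6), consumes 2 rolls
Frame 9 starts at roll index 15: roll=10 (strike), consumes 1 roll
Frame 10 starts at roll index 16: 3 remaining rolls

Answer: 0 2 4 5 7 9 11 13 15 16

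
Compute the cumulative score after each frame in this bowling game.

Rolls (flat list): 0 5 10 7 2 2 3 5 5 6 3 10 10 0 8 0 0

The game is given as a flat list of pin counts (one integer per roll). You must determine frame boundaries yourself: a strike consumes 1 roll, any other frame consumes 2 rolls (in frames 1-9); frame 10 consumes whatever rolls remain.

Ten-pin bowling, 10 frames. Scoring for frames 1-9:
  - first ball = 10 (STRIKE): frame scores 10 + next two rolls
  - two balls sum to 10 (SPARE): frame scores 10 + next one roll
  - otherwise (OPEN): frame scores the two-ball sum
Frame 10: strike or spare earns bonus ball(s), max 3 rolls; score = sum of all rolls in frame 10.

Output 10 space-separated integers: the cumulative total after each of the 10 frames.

Answer: 5 24 33 38 54 63 83 101 109 109

Derivation:
Frame 1: OPEN (0+5=5). Cumulative: 5
Frame 2: STRIKE. 10 + next two rolls (7+2) = 19. Cumulative: 24
Frame 3: OPEN (7+2=9). Cumulative: 33
Frame 4: OPEN (2+3=5). Cumulative: 38
Frame 5: SPARE (5+5=10). 10 + next roll (6) = 16. Cumulative: 54
Frame 6: OPEN (6+3=9). Cumulative: 63
Frame 7: STRIKE. 10 + next two rolls (10+0) = 20. Cumulative: 83
Frame 8: STRIKE. 10 + next two rolls (0+8) = 18. Cumulative: 101
Frame 9: OPEN (0+8=8). Cumulative: 109
Frame 10: OPEN. Sum of all frame-10 rolls (0+0) = 0. Cumulative: 109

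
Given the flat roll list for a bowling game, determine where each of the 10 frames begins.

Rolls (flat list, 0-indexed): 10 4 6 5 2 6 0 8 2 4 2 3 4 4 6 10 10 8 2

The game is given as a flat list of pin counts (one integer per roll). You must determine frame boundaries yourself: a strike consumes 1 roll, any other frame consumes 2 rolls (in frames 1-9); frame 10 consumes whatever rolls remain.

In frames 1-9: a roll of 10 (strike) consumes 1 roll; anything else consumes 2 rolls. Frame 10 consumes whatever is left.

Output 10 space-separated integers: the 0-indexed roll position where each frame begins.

Answer: 0 1 3 5 7 9 11 13 15 16

Derivation:
Frame 1 starts at roll index 0: roll=10 (strike), consumes 1 roll
Frame 2 starts at roll index 1: rolls=4,6 (sum=10), consumes 2 rolls
Frame 3 starts at roll index 3: rolls=5,2 (sum=7), consumes 2 rolls
Frame 4 starts at roll index 5: rolls=6,0 (sum=6), consumes 2 rolls
Frame 5 starts at roll index 7: rolls=8,2 (sum=10), consumes 2 rolls
Frame 6 starts at roll index 9: rolls=4,2 (sum=6), consumes 2 rolls
Frame 7 starts at roll index 11: rolls=3,4 (sum=7), consumes 2 rolls
Frame 8 starts at roll index 13: rolls=4,6 (sum=10), consumes 2 rolls
Frame 9 starts at roll index 15: roll=10 (strike), consumes 1 roll
Frame 10 starts at roll index 16: 3 remaining rolls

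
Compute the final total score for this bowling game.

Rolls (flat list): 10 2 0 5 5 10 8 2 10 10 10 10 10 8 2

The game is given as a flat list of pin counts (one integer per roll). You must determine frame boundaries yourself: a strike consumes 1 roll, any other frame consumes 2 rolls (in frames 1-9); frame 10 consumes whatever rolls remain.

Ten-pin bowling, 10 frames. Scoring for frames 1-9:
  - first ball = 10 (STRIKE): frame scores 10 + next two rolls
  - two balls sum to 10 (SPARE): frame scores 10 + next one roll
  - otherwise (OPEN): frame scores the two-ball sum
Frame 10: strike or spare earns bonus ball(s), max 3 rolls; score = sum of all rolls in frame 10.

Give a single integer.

Answer: 212

Derivation:
Frame 1: STRIKE. 10 + next two rolls (2+0) = 12. Cumulative: 12
Frame 2: OPEN (2+0=2). Cumulative: 14
Frame 3: SPARE (5+5=10). 10 + next roll (10) = 20. Cumulative: 34
Frame 4: STRIKE. 10 + next two rolls (8+2) = 20. Cumulative: 54
Frame 5: SPARE (8+2=10). 10 + next roll (10) = 20. Cumulative: 74
Frame 6: STRIKE. 10 + next two rolls (10+10) = 30. Cumulative: 104
Frame 7: STRIKE. 10 + next two rolls (10+10) = 30. Cumulative: 134
Frame 8: STRIKE. 10 + next two rolls (10+10) = 30. Cumulative: 164
Frame 9: STRIKE. 10 + next two rolls (10+8) = 28. Cumulative: 192
Frame 10: STRIKE. Sum of all frame-10 rolls (10+8+2) = 20. Cumulative: 212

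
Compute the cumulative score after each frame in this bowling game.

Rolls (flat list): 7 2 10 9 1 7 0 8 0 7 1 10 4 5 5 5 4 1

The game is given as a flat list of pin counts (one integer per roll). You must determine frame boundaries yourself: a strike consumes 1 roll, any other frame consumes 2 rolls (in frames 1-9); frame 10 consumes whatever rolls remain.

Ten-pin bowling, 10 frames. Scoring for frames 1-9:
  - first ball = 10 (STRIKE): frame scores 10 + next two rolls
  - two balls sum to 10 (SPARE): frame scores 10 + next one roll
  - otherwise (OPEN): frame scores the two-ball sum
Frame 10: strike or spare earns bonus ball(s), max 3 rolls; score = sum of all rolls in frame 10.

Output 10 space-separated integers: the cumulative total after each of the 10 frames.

Answer: 9 29 46 53 61 69 88 97 111 116

Derivation:
Frame 1: OPEN (7+2=9). Cumulative: 9
Frame 2: STRIKE. 10 + next two rolls (9+1) = 20. Cumulative: 29
Frame 3: SPARE (9+1=10). 10 + next roll (7) = 17. Cumulative: 46
Frame 4: OPEN (7+0=7). Cumulative: 53
Frame 5: OPEN (8+0=8). Cumulative: 61
Frame 6: OPEN (7+1=8). Cumulative: 69
Frame 7: STRIKE. 10 + next two rolls (4+5) = 19. Cumulative: 88
Frame 8: OPEN (4+5=9). Cumulative: 97
Frame 9: SPARE (5+5=10). 10 + next roll (4) = 14. Cumulative: 111
Frame 10: OPEN. Sum of all frame-10 rolls (4+1) = 5. Cumulative: 116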